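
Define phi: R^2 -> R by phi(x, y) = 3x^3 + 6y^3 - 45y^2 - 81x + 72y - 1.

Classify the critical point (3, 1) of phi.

The mixed partial ∂²phi/∂x∂y is 0, so the Hessian at any point is diag(phi_xx, phi_yy) = diag(18x, 18(2y - 5)).
At (3, 1): H = diag(54, -54).
The eigenvalues have opposite signs, so H is indefinite: a saddle point.

saddle point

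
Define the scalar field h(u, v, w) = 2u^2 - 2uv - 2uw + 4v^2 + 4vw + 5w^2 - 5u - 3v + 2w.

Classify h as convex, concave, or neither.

convex

h is quadratic, so its Hessian is the constant matrix H = [[4, -2, -2], [-2, 8, 4], [-2, 4, 10]].
Leading principal minors: 4, 28, 216.
All positive ⇒ H ≻ 0 ⇒ convex.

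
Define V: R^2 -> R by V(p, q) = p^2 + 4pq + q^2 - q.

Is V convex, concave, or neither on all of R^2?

V is quadratic, so its Hessian is the constant matrix H = [[2, 4], [4, 2]].
det(H) = -12, tr(H) = 4.
det(H) < 0, so H is indefinite: neither convex nor concave.

neither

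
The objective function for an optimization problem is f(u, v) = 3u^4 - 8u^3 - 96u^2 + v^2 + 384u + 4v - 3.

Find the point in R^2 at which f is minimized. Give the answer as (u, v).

(-4, -2)

f(u,v) separates as P(u) + Q(v) − 3, so its minimum is min P + min Q − 3.
P'(u) = 12(u - 4)(u - 2)(u + 4) vanishes at u ∈ {-4, 2, 4}; Q'(v) = 2v + 4 vanishes at v ∈ {-2}.
Local minima of P (where P''>0): P(-4)=-1792, P(4)=256. Local minima of Q: Q(-2)=-4.
So the global minimum of f is P(-4) + Q(-2) − 3 = -1792 − 4 − 3 = -1799, attained at (-4, -2).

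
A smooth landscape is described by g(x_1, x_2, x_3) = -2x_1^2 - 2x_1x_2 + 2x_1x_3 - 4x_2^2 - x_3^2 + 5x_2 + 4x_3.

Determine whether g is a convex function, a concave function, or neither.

g is quadratic, so its Hessian is the constant matrix H = [[-4, -2, 2], [-2, -8, 0], [2, 0, -2]].
Leading principal minors: -4, 28, -24.
Signs alternate −, +, − ⇒ H ≺ 0 ⇒ concave.

concave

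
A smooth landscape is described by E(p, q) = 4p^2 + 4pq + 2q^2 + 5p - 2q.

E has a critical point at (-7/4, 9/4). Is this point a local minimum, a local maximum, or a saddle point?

The Hessian of E is constant: H = [[8, 4], [4, 4]].
det(H) = 8·4 − 4² = 16.
det(H) > 0 and tr(H) = 12 > 0, so H is positive definite and the point is a local minimum.

local minimum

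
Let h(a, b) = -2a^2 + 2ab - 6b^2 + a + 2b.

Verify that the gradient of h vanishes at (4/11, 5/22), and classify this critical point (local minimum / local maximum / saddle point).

local maximum

∇h = (-4a + 2b + 1, 2a - 12b + 2); substituting (4/11, 5/22) gives ∇h = (0, 0), so (4/11, 5/22) is indeed a critical point.
The Hessian of h is constant: H = [[-4, 2], [2, -12]].
det(H) = (-4)·(-12) − 2² = 44.
det(H) > 0 and tr(H) = -16 < 0, so H is negative definite and the point is a local maximum.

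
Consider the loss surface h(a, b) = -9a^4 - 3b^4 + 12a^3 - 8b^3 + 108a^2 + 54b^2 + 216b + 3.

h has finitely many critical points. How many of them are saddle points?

h separates as a function of a plus a function of b, so ∇h=0 decouples.
∂h/∂a = -36a(a - 3)(a + 2) = 0 at a ∈ {-2, 0, 3}; ∂h/∂b = -12(b - 3)(b + 2)(b + 3) = 0 at b ∈ {-3, -2, 3}.
The Hessian is diagonal: diag(h_aa, h_bb). Second derivatives: h_aa(-2)=-360, h_aa(0)=216, h_aa(3)=-540; h_bb(-3)=-72, h_bb(-2)=60, h_bb(3)=-360.
Saddle points occur where the two diagonal entries have opposite signs: (-2, -2), (0, -3), (0, 3), (3, -2). Count: 4.

4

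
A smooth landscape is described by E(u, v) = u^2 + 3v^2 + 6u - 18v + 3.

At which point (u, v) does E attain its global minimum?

(-3, 3)

E(u,v) separates as P(u) + Q(v) + 3, so its minimum is min P + min Q + 3.
P'(u) = 2u + 6 vanishes at u ∈ {-3}; Q'(v) = 6v - 18 vanishes at v ∈ {3}.
Local minima of P (where P''>0): P(-3)=-9. Local minima of Q: Q(3)=-27.
So the global minimum of E is P(-3) + Q(3) + 3 = -9 − 27 + 3 = -33, attained at (-3, 3).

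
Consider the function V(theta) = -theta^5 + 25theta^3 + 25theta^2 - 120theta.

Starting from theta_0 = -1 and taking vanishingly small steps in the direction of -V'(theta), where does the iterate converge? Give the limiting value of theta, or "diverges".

1

V'(theta) = -5(theta - 4)(theta - 1)(theta + 2)(theta + 3), so V'(-1) = -100.
Gradient descent moves in the -V' direction, i.e. theta is increasing.
The nearest critical point in that direction is theta = 1, where V'' = 180 > 0 (a local minimum). The iterate converges there.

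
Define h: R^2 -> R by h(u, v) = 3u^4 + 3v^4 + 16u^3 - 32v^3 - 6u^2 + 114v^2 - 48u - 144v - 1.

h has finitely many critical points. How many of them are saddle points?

h separates as a function of u plus a function of v, so ∇h=0 decouples.
∂h/∂u = 12(u - 1)(u + 1)(u + 4) = 0 at u ∈ {-4, -1, 1}; ∂h/∂v = 12(v - 4)(v - 3)(v - 1) = 0 at v ∈ {1, 3, 4}.
The Hessian is diagonal: diag(h_uu, h_vv). Second derivatives: h_uu(-4)=180, h_uu(-1)=-72, h_uu(1)=120; h_vv(1)=72, h_vv(3)=-24, h_vv(4)=36.
Saddle points occur where the two diagonal entries have opposite signs: (-4, 3), (-1, 1), (-1, 4), (1, 3). Count: 4.

4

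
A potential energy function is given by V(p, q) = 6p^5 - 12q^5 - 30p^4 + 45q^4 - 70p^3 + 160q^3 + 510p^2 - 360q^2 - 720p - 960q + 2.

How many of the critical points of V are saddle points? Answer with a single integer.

V separates as a function of p plus a function of q, so ∇V=0 decouples.
∂V/∂p = 30(p - 4)(p - 2)(p - 1)(p + 3) = 0 at p ∈ {-3, 1, 2, 4}; ∂V/∂q = -60(q - 4)(q - 2)(q + 1)(q + 2) = 0 at q ∈ {-2, -1, 2, 4}.
The Hessian is diagonal: diag(V_pp, V_qq). Second derivatives: V_pp(-3)=-4200, V_pp(1)=360, V_pp(2)=-300, V_pp(4)=1260; V_qq(-2)=1440, V_qq(-1)=-900, V_qq(2)=1440, V_qq(4)=-3600.
Saddle points occur where the two diagonal entries have opposite signs: (-3, -2), (-3, 2), (1, -1), (1, 4), (2, -2), (2, 2), (4, -1), (4, 4). Count: 8.

8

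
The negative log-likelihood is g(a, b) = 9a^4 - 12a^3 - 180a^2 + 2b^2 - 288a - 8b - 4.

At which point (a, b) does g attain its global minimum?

(4, 2)

g(a,b) separates as P(a) + Q(b) − 4, so its minimum is min P + min Q − 4.
P'(a) = 36(a - 4)(a + 1)(a + 2) vanishes at a ∈ {-2, -1, 4}; Q'(b) = 4b - 8 vanishes at b ∈ {2}.
Local minima of P (where P''>0): P(-2)=96, P(4)=-2496. Local minima of Q: Q(2)=-8.
So the global minimum of g is P(4) + Q(2) − 4 = -2496 − 8 − 4 = -2508, attained at (4, 2).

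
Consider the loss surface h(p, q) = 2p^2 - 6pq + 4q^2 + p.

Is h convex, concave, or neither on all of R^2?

h is quadratic, so its Hessian is the constant matrix H = [[4, -6], [-6, 8]].
det(H) = -4, tr(H) = 12.
det(H) < 0, so H is indefinite: neither convex nor concave.

neither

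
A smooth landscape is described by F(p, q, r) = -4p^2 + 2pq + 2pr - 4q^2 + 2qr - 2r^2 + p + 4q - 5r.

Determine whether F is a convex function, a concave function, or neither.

F is quadratic, so its Hessian is the constant matrix H = [[-8, 2, 2], [2, -8, 2], [2, 2, -4]].
Leading principal minors: -8, 60, -160.
Signs alternate −, +, − ⇒ H ≺ 0 ⇒ concave.

concave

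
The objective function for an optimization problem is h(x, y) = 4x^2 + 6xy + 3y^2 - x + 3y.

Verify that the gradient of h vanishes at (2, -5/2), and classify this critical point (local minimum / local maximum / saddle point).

local minimum

∇h = (8x + 6y - 1, 6x + 6y + 3); substituting (2, -5/2) gives ∇h = (0, 0), so (2, -5/2) is indeed a critical point.
The Hessian of h is constant: H = [[8, 6], [6, 6]].
det(H) = 8·6 − 6² = 12.
det(H) > 0 and tr(H) = 14 > 0, so H is positive definite and the point is a local minimum.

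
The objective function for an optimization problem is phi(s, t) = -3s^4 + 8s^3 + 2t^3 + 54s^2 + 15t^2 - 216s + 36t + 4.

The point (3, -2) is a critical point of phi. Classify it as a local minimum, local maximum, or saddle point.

saddle point

The mixed partial ∂²phi/∂s∂t is 0, so the Hessian at any point is diag(phi_ss, phi_tt) = diag(12(-3s^2 + 4s + 9), 6(2t + 5)).
At (3, -2): H = diag(-72, 6).
The eigenvalues have opposite signs, so H is indefinite: a saddle point.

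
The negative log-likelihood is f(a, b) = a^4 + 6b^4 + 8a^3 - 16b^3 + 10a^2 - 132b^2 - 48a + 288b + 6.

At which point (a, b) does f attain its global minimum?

f(a,b) separates as P(a) + Q(b) + 6, so its minimum is min P + min Q + 6.
P'(a) = 4(a - 1)(a + 3)(a + 4) vanishes at a ∈ {-4, -3, 1}; Q'(b) = 24(b - 4)(b - 1)(b + 3) vanishes at b ∈ {-3, 1, 4}.
Local minima of P (where P''>0): P(-4)=96, P(1)=-29. Local minima of Q: Q(-3)=-1134, Q(4)=-448.
So the global minimum of f is P(1) + Q(-3) + 6 = -29 − 1134 + 6 = -1157, attained at (1, -3).

(1, -3)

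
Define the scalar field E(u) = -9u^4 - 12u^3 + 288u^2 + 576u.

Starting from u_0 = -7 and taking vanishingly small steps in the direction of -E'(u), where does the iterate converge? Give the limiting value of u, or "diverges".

diverges

E'(u) = -36(u - 4)(u + 1)(u + 4), so E'(-7) = 7128.
Gradient descent moves in the -E' direction, i.e. u is decreasing.
There is no critical point below u=-7, and E' keeps the same sign, so the iterate runs off to −∞.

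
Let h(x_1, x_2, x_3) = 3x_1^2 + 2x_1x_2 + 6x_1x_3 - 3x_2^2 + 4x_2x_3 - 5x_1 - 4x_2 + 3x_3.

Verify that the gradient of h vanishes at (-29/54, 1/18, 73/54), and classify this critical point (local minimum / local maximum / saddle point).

∇h = (6x_1 + 2x_2 + 6x_3 - 5, 2x_1 - 6x_2 + 4x_3 - 4, 6x_1 + 4x_2 + 3); substituting (-29/54, 1/18, 73/54) gives ∇h = (0, 0, 0), so (-29/54, 1/18, 73/54) is indeed a critical point.
The Hessian is constant: H = [[6, 2, 6], [2, -6, 4], [6, 4, 0]].
Leading principal minors: Δ₁ = 6, Δ₂ = -40, Δ₃ = 216.
The minors fit neither the all-positive nor the alternating-sign pattern, so H is indefinite: a saddle point.

saddle point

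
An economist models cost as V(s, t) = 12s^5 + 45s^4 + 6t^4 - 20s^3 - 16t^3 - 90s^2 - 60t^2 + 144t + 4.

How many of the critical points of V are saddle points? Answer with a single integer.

6

V separates as a function of s plus a function of t, so ∇V=0 decouples.
∂V/∂s = 60s(s - 1)(s + 1)(s + 3) = 0 at s ∈ {-3, -1, 0, 1}; ∂V/∂t = 24(t - 3)(t - 1)(t + 2) = 0 at t ∈ {-2, 1, 3}.
The Hessian is diagonal: diag(V_ss, V_tt). Second derivatives: V_ss(-3)=-1440, V_ss(-1)=240, V_ss(0)=-180, V_ss(1)=480; V_tt(-2)=360, V_tt(1)=-144, V_tt(3)=240.
Saddle points occur where the two diagonal entries have opposite signs: (-3, -2), (-3, 3), (-1, 1), (0, -2), (0, 3), (1, 1). Count: 6.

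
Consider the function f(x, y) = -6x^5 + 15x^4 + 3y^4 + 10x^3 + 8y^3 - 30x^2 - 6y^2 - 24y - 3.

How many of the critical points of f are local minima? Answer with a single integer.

4

f separates as a function of x plus a function of y, so ∇f=0 decouples.
∂f/∂x = -30x(x - 2)(x - 1)(x + 1) = 0 at x ∈ {-1, 0, 1, 2}; ∂f/∂y = 12(y - 1)(y + 1)(y + 2) = 0 at y ∈ {-2, -1, 1}.
The Hessian is diagonal: diag(f_xx, f_yy). Second derivatives: f_xx(-1)=180, f_xx(0)=-60, f_xx(1)=60, f_xx(2)=-180; f_yy(-2)=36, f_yy(-1)=-24, f_yy(1)=72.
Local minima occur where both diagonal entries positive: (-1, -2), (-1, 1), (1, -2), (1, 1). Count: 4.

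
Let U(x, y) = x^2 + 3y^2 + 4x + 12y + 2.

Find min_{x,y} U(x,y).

U(x,y) separates as P(x) + Q(y) + 2, so its minimum is min P + min Q + 2.
P'(x) = 2x + 4 vanishes at x ∈ {-2}; Q'(y) = 6y + 12 vanishes at y ∈ {-2}.
Local minima of P (where P''>0): P(-2)=-4. Local minima of Q: Q(-2)=-12.
So the global minimum of U is P(-2) + Q(-2) + 2 = -4 − 12 + 2 = -14, attained at (-2, -2).

-14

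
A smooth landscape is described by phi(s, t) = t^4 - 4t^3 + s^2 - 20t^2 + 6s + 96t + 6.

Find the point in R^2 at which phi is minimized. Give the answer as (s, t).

(-3, -3)

phi(s,t) separates as P(s) + Q(t) + 6, so its minimum is min P + min Q + 6.
P'(s) = 2s + 6 vanishes at s ∈ {-3}; Q'(t) = 4(t - 4)(t - 2)(t + 3) vanishes at t ∈ {-3, 2, 4}.
Local minima of P (where P''>0): P(-3)=-9. Local minima of Q: Q(-3)=-279, Q(4)=64.
So the global minimum of phi is P(-3) + Q(-3) + 6 = -9 − 279 + 6 = -282, attained at (-3, -3).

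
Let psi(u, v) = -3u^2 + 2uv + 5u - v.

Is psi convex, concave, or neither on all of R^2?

psi is quadratic, so its Hessian is the constant matrix H = [[-6, 2], [2, 0]].
det(H) = -4, tr(H) = -6.
det(H) < 0, so H is indefinite: neither convex nor concave.

neither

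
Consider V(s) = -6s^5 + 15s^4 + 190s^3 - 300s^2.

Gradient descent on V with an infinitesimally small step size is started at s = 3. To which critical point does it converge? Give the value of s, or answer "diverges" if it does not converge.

1

V'(s) = -30s(s - 5)(s - 1)(s + 4), so V'(3) = 2520.
Gradient descent moves in the -V' direction, i.e. s is decreasing.
The nearest critical point in that direction is s = 1, where V'' = 600 > 0 (a local minimum). The iterate converges there.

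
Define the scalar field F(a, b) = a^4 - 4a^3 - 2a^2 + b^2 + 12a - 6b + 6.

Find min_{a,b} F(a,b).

-12

F(a,b) separates as P(a) + Q(b) + 6, so its minimum is min P + min Q + 6.
P'(a) = 4(a - 3)(a - 1)(a + 1) vanishes at a ∈ {-1, 1, 3}; Q'(b) = 2b - 6 vanishes at b ∈ {3}.
Local minima of P (where P''>0): P(-1)=-9, P(3)=-9. Local minima of Q: Q(3)=-9.
So the global minimum of F is P(-1) + Q(3) + 6 = -9 − 9 + 6 = -12, attained at (-1, 3).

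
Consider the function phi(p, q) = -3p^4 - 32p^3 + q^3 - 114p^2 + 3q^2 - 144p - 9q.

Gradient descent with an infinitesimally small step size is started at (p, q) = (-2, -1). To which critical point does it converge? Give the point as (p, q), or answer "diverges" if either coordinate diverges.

phi is separable, so gradient descent decouples: p follows -∂phi/∂p, q follows -∂phi/∂q.
∂phi/∂p = -12(p + 1)(p + 3)(p + 4); at p=-2 this is 24, so p decreases.
∂phi/∂q = 3(q - 1)(q + 3); at q=-1 this is -12, so q increases.
p converges to its nearest critical value -3 (a local min of the p-part); q converges to 1. The iterate converges to (-3, 1).

(-3, 1)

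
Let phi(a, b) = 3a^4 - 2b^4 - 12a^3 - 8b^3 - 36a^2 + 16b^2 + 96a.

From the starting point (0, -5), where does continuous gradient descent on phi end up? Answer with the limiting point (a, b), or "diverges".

phi is separable, so gradient descent decouples: a follows -∂phi/∂a, b follows -∂phi/∂b.
∂phi/∂a = 12(a - 4)(a - 1)(a + 2); at a=0 this is 96, so a decreases.
∂phi/∂b = -8b(b - 1)(b + 4); at b=-5 this is 240, so b decreases.
The b-coordinate has no critical point in that direction and runs off to infinity.

diverges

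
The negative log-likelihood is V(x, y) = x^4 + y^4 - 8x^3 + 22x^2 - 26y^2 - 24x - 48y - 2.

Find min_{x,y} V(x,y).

V(x,y) separates as P(x) + Q(y) − 2, so its minimum is min P + min Q − 2.
P'(x) = 4(x - 3)(x - 2)(x - 1) vanishes at x ∈ {1, 2, 3}; Q'(y) = 4(y - 4)(y + 1)(y + 3) vanishes at y ∈ {-3, -1, 4}.
Local minima of P (where P''>0): P(1)=-9, P(3)=-9. Local minima of Q: Q(-3)=-9, Q(4)=-352.
So the global minimum of V is P(1) + Q(4) − 2 = -9 − 352 − 2 = -363, attained at (1, 4).

-363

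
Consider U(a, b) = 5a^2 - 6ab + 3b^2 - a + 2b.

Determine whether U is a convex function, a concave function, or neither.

U is quadratic, so its Hessian is the constant matrix H = [[10, -6], [-6, 6]].
det(H) = 24, tr(H) = 16.
det(H) > 0 and tr(H) > 0, so H is positive definite everywhere: convex.

convex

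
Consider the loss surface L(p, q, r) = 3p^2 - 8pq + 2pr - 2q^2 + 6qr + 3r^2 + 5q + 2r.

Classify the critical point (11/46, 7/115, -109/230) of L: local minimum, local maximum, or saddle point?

saddle point

The Hessian is constant: H = [[6, -8, 2], [-8, -4, 6], [2, 6, 6]].
Leading principal minors: Δ₁ = 6, Δ₂ = -88, Δ₃ = -920.
The minors fit neither the all-positive nor the alternating-sign pattern, so H is indefinite: a saddle point.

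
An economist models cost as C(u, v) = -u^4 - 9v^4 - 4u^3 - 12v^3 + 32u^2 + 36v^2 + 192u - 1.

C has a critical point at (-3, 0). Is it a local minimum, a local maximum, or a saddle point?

local minimum

The mixed partial ∂²C/∂u∂v is 0, so the Hessian at any point is diag(C_uu, C_vv) = diag(4(-3u^2 - 6u + 16), 36(-3v^2 - 2v + 2)).
At (-3, 0): H = diag(28, 72).
Both eigenvalues are positive, so H is positive definite: a local minimum.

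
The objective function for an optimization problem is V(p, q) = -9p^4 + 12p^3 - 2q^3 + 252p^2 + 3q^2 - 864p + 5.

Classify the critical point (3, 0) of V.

saddle point

The mixed partial ∂²V/∂p∂q is 0, so the Hessian at any point is diag(V_pp, V_qq) = diag(36(-3p^2 + 2p + 14), 6(-2q + 1)).
At (3, 0): H = diag(-252, 6).
The eigenvalues have opposite signs, so H is indefinite: a saddle point.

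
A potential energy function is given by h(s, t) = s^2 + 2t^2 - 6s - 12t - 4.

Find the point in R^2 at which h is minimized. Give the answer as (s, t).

h(s,t) separates as P(s) + Q(t) − 4, so its minimum is min P + min Q − 4.
P'(s) = 2s - 6 vanishes at s ∈ {3}; Q'(t) = 4(t - 3) vanishes at t ∈ {3}.
Local minima of P (where P''>0): P(3)=-9. Local minima of Q: Q(3)=-18.
So the global minimum of h is P(3) + Q(3) − 4 = -9 − 18 − 4 = -31, attained at (3, 3).

(3, 3)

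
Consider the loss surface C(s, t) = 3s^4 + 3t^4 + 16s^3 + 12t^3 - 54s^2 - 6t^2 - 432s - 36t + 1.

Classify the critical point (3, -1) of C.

saddle point

The mixed partial ∂²C/∂s∂t is 0, so the Hessian at any point is diag(C_ss, C_tt) = diag(12(3s^2 + 8s - 9), 12(3t^2 + 6t - 1)).
At (3, -1): H = diag(504, -48).
The eigenvalues have opposite signs, so H is indefinite: a saddle point.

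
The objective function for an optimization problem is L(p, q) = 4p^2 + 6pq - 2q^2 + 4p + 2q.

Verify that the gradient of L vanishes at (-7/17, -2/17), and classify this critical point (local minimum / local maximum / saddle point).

∇L = (8p + 6q + 4, 6p - 4q + 2); substituting (-7/17, -2/17) gives ∇L = (0, 0), so (-7/17, -2/17) is indeed a critical point.
The Hessian of L is constant: H = [[8, 6], [6, -4]].
det(H) = 8·(-4) − 6² = -68.
Since det(H) < 0, H is indefinite and the critical point is a saddle point.

saddle point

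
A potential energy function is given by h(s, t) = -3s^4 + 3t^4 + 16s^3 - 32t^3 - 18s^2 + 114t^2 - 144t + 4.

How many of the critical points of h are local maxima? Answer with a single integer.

2

h separates as a function of s plus a function of t, so ∇h=0 decouples.
∂h/∂s = -12s(s - 3)(s - 1) = 0 at s ∈ {0, 1, 3}; ∂h/∂t = 12(t - 4)(t - 3)(t - 1) = 0 at t ∈ {1, 3, 4}.
The Hessian is diagonal: diag(h_ss, h_tt). Second derivatives: h_ss(0)=-36, h_ss(1)=24, h_ss(3)=-72; h_tt(1)=72, h_tt(3)=-24, h_tt(4)=36.
Local maxima occur where both diagonal entries negative: (0, 3), (3, 3). Count: 2.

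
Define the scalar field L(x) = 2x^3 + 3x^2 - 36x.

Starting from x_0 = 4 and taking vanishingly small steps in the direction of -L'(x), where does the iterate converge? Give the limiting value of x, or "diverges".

L'(x) = 6(x - 2)(x + 3), so L'(4) = 84.
Gradient descent moves in the -L' direction, i.e. x is decreasing.
The nearest critical point in that direction is x = 2, where L'' = 30 > 0 (a local minimum). The iterate converges there.

2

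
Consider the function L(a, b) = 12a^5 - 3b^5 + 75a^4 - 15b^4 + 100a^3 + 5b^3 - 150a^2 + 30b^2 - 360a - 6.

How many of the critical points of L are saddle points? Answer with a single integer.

8

L separates as a function of a plus a function of b, so ∇L=0 decouples.
∂L/∂a = 60(a - 1)(a + 1)(a + 2)(a + 3) = 0 at a ∈ {-3, -2, -1, 1}; ∂L/∂b = -15b(b - 1)(b + 1)(b + 4) = 0 at b ∈ {-4, -1, 0, 1}.
The Hessian is diagonal: diag(L_aa, L_bb). Second derivatives: L_aa(-3)=-480, L_aa(-2)=180, L_aa(-1)=-240, L_aa(1)=1440; L_bb(-4)=900, L_bb(-1)=-90, L_bb(0)=60, L_bb(1)=-150.
Saddle points occur where the two diagonal entries have opposite signs: (-3, -4), (-3, 0), (-2, -1), (-2, 1), (-1, -4), (-1, 0), (1, -1), (1, 1). Count: 8.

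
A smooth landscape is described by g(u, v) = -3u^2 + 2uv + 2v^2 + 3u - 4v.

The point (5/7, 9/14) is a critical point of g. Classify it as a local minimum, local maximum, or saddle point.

The Hessian of g is constant: H = [[-6, 2], [2, 4]].
det(H) = (-6)·4 − 2² = -28.
Since det(H) < 0, H is indefinite and the critical point is a saddle point.

saddle point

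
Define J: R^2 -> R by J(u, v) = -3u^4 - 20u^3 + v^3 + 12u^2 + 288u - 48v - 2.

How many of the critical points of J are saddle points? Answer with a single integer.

3

J separates as a function of u plus a function of v, so ∇J=0 decouples.
∂J/∂u = -12(u - 2)(u + 3)(u + 4) = 0 at u ∈ {-4, -3, 2}; ∂J/∂v = 3(v - 4)(v + 4) = 0 at v ∈ {-4, 4}.
The Hessian is diagonal: diag(J_uu, J_vv). Second derivatives: J_uu(-4)=-72, J_uu(-3)=60, J_uu(2)=-360; J_vv(-4)=-24, J_vv(4)=24.
Saddle points occur where the two diagonal entries have opposite signs: (-4, 4), (-3, -4), (2, 4). Count: 3.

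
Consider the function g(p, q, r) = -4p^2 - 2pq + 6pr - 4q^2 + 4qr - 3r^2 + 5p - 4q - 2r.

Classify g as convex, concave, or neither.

concave

g is quadratic, so its Hessian is the constant matrix H = [[-8, -2, 6], [-2, -8, 4], [6, 4, -6]].
Leading principal minors: -8, 60, -40.
Signs alternate −, +, − ⇒ H ≺ 0 ⇒ concave.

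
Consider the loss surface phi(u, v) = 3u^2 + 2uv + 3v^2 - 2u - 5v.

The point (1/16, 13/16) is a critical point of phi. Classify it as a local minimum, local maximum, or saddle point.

The Hessian of phi is constant: H = [[6, 2], [2, 6]].
det(H) = 6·6 − 2² = 32.
det(H) > 0 and tr(H) = 12 > 0, so H is positive definite and the point is a local minimum.

local minimum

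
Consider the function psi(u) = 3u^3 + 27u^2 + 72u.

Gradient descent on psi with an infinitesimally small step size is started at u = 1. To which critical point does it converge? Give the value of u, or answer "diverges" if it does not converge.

-2

psi'(u) = 9(u + 2)(u + 4), so psi'(1) = 135.
Gradient descent moves in the -psi' direction, i.e. u is decreasing.
The nearest critical point in that direction is u = -2, where psi'' = 18 > 0 (a local minimum). The iterate converges there.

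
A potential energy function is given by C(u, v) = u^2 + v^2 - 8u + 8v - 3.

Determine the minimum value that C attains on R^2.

-35

C(u,v) separates as P(u) + Q(v) − 3, so its minimum is min P + min Q − 3.
P'(u) = 2u - 8 vanishes at u ∈ {4}; Q'(v) = 2v + 8 vanishes at v ∈ {-4}.
Local minima of P (where P''>0): P(4)=-16. Local minima of Q: Q(-4)=-16.
So the global minimum of C is P(4) + Q(-4) − 3 = -16 − 16 − 3 = -35, attained at (4, -4).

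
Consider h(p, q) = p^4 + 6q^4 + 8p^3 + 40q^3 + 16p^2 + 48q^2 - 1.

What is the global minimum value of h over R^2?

-257

h(p,q) separates as A(p) + B(q) − 1, so its minimum is min A + min B − 1.
A'(p) = 4p(p + 2)(p + 4) vanishes at p ∈ {-4, -2, 0}; B'(q) = 24q(q + 1)(q + 4) vanishes at q ∈ {-4, -1, 0}.
Local minima of A (where A''>0): A(-4)=0, A(0)=0. Local minima of B: B(-4)=-256, B(0)=0.
So the global minimum of h is A(-4) + B(-4) − 1 = 0 − 256 − 1 = -257, attained at (-4, -4).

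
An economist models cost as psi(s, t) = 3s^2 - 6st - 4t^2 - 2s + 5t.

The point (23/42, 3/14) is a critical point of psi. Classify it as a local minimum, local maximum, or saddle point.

saddle point

The Hessian of psi is constant: H = [[6, -6], [-6, -8]].
det(H) = 6·(-8) − (-6)² = -84.
Since det(H) < 0, H is indefinite and the critical point is a saddle point.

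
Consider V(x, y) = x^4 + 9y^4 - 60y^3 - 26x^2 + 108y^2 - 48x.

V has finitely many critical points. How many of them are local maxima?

V separates as a function of x plus a function of y, so ∇V=0 decouples.
∂V/∂x = 4(x - 4)(x + 1)(x + 3) = 0 at x ∈ {-3, -1, 4}; ∂V/∂y = 36y(y - 3)(y - 2) = 0 at y ∈ {0, 2, 3}.
The Hessian is diagonal: diag(V_xx, V_yy). Second derivatives: V_xx(-3)=56, V_xx(-1)=-40, V_xx(4)=140; V_yy(0)=216, V_yy(2)=-72, V_yy(3)=108.
Local maxima occur where both diagonal entries negative: (-1, 2). Count: 1.

1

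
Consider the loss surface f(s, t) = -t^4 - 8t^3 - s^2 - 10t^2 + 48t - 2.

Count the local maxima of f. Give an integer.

f separates as a function of s plus a function of t, so ∇f=0 decouples.
∂f/∂s = -2s = 0 at s ∈ {0}; ∂f/∂t = -4(t - 1)(t + 3)(t + 4) = 0 at t ∈ {-4, -3, 1}.
The Hessian is diagonal: diag(f_ss, f_tt). Second derivatives: f_ss(0)=-2; f_tt(-4)=-20, f_tt(-3)=16, f_tt(1)=-80.
Local maxima occur where both diagonal entries negative: (0, -4), (0, 1). Count: 2.

2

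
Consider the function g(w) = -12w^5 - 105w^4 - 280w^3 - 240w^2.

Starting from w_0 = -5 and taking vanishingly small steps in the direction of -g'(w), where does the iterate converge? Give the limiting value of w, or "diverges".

-4

g'(w) = -60w(w + 1)(w + 2)(w + 4), so g'(-5) = -3600.
Gradient descent moves in the -g' direction, i.e. w is increasing.
The nearest critical point in that direction is w = -4, where g'' = 1440 > 0 (a local minimum). The iterate converges there.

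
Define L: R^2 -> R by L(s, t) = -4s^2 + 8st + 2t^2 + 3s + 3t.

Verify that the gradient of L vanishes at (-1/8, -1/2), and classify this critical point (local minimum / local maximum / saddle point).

saddle point

∇L = (-8s + 8t + 3, 8s + 4t + 3); substituting (-1/8, -1/2) gives ∇L = (0, 0), so (-1/8, -1/2) is indeed a critical point.
The Hessian of L is constant: H = [[-8, 8], [8, 4]].
det(H) = (-8)·4 − 8² = -96.
Since det(H) < 0, H is indefinite and the critical point is a saddle point.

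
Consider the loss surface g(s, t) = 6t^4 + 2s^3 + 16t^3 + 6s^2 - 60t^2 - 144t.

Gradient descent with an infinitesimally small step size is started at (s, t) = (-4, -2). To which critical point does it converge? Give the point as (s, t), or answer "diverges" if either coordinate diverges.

g is separable, so gradient descent decouples: s follows -∂g/∂s, t follows -∂g/∂t.
∂g/∂s = 6s(s + 2); at s=-4 this is 48, so s decreases.
∂g/∂t = 24(t - 2)(t + 1)(t + 3); at t=-2 this is 96, so t decreases.
The s-coordinate has no critical point in that direction and runs off to infinity.

diverges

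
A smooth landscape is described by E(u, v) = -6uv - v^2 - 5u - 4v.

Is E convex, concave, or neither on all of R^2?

neither

E is quadratic, so its Hessian is the constant matrix H = [[0, -6], [-6, -2]].
det(H) = -36, tr(H) = -2.
det(H) < 0, so H is indefinite: neither convex nor concave.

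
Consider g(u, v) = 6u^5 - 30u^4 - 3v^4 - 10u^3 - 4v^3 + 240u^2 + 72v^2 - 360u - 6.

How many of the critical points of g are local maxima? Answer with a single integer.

g separates as a function of u plus a function of v, so ∇g=0 decouples.
∂g/∂u = 30(u - 3)(u - 2)(u - 1)(u + 2) = 0 at u ∈ {-2, 1, 2, 3}; ∂g/∂v = -12v(v - 3)(v + 4) = 0 at v ∈ {-4, 0, 3}.
The Hessian is diagonal: diag(g_uu, g_vv). Second derivatives: g_uu(-2)=-1800, g_uu(1)=180, g_uu(2)=-120, g_uu(3)=300; g_vv(-4)=-336, g_vv(0)=144, g_vv(3)=-252.
Local maxima occur where both diagonal entries negative: (-2, -4), (-2, 3), (2, -4), (2, 3). Count: 4.

4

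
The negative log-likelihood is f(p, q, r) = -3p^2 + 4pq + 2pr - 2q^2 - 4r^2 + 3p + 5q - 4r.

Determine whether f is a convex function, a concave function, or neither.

f is quadratic, so its Hessian is the constant matrix H = [[-6, 4, 2], [4, -4, 0], [2, 0, -8]].
Leading principal minors: -6, 8, -48.
Signs alternate −, +, − ⇒ H ≺ 0 ⇒ concave.

concave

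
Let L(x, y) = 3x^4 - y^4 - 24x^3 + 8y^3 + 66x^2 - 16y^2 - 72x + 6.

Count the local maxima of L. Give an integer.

2

L separates as a function of x plus a function of y, so ∇L=0 decouples.
∂L/∂x = 12(x - 3)(x - 2)(x - 1) = 0 at x ∈ {1, 2, 3}; ∂L/∂y = -4y(y - 4)(y - 2) = 0 at y ∈ {0, 2, 4}.
The Hessian is diagonal: diag(L_xx, L_yy). Second derivatives: L_xx(1)=24, L_xx(2)=-12, L_xx(3)=24; L_yy(0)=-32, L_yy(2)=16, L_yy(4)=-32.
Local maxima occur where both diagonal entries negative: (2, 0), (2, 4). Count: 2.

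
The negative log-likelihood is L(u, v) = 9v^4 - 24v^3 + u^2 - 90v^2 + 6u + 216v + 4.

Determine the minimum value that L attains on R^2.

L(u,v) separates as P(u) + Q(v) + 4, so its minimum is min P + min Q + 4.
P'(u) = 2u + 6 vanishes at u ∈ {-3}; Q'(v) = 36(v - 3)(v - 1)(v + 2) vanishes at v ∈ {-2, 1, 3}.
Local minima of P (where P''>0): P(-3)=-9. Local minima of Q: Q(-2)=-456, Q(3)=-81.
So the global minimum of L is P(-3) + Q(-2) + 4 = -9 − 456 + 4 = -461, attained at (-3, -2).

-461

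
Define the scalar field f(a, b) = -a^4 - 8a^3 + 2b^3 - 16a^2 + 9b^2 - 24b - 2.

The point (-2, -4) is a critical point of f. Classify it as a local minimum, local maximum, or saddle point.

saddle point

The mixed partial ∂²f/∂a∂b is 0, so the Hessian at any point is diag(f_aa, f_bb) = diag(-4(3a^2 + 12a + 8), 6(2b + 3)).
At (-2, -4): H = diag(16, -30).
The eigenvalues have opposite signs, so H is indefinite: a saddle point.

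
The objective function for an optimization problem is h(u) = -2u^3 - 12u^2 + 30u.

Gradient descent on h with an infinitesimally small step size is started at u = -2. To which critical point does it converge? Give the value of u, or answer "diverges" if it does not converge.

-5

h'(u) = -6(u - 1)(u + 5), so h'(-2) = 54.
Gradient descent moves in the -h' direction, i.e. u is decreasing.
The nearest critical point in that direction is u = -5, where h'' = 36 > 0 (a local minimum). The iterate converges there.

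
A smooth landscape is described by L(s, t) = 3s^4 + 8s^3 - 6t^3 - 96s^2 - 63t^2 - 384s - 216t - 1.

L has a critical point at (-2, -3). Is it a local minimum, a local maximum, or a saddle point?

The mixed partial ∂²L/∂s∂t is 0, so the Hessian at any point is diag(L_ss, L_tt) = diag(12(3s^2 + 4s - 16), -18(2t + 7)).
At (-2, -3): H = diag(-144, -18).
Both eigenvalues are negative, so H is negative definite: a local maximum.

local maximum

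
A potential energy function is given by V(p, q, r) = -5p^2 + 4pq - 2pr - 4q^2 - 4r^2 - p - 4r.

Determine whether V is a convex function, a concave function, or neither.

concave

V is quadratic, so its Hessian is the constant matrix H = [[-10, 4, -2], [4, -8, 0], [-2, 0, -8]].
Leading principal minors: -10, 64, -480.
Signs alternate −, +, − ⇒ H ≺ 0 ⇒ concave.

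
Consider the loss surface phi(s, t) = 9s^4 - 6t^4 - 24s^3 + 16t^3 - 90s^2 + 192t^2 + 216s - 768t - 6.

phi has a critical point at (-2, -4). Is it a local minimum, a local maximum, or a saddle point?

saddle point

The mixed partial ∂²phi/∂s∂t is 0, so the Hessian at any point is diag(phi_ss, phi_tt) = diag(36(3s^2 - 4s - 5), 24(-3t^2 + 4t + 16)).
At (-2, -4): H = diag(540, -1152).
The eigenvalues have opposite signs, so H is indefinite: a saddle point.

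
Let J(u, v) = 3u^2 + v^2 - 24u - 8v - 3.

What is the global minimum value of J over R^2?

-67

J(u,v) separates as P(u) + Q(v) − 3, so its minimum is min P + min Q − 3.
P'(u) = 6u - 24 vanishes at u ∈ {4}; Q'(v) = 2v - 8 vanishes at v ∈ {4}.
Local minima of P (where P''>0): P(4)=-48. Local minima of Q: Q(4)=-16.
So the global minimum of J is P(4) + Q(4) − 3 = -48 − 16 − 3 = -67, attained at (4, 4).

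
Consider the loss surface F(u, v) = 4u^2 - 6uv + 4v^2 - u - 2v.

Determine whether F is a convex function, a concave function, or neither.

convex

F is quadratic, so its Hessian is the constant matrix H = [[8, -6], [-6, 8]].
det(H) = 28, tr(H) = 16.
det(H) > 0 and tr(H) > 0, so H is positive definite everywhere: convex.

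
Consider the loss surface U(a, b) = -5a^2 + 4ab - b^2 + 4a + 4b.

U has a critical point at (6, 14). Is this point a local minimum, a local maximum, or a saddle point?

The Hessian of U is constant: H = [[-10, 4], [4, -2]].
det(H) = (-10)·(-2) − 4² = 4.
det(H) > 0 and tr(H) = -12 < 0, so H is negative definite and the point is a local maximum.

local maximum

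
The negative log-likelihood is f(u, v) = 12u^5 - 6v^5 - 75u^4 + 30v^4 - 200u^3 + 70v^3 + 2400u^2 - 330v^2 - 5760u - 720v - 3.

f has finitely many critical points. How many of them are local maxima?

f separates as a function of u plus a function of v, so ∇f=0 decouples.
∂f/∂u = 60(u - 4)(u - 3)(u - 2)(u + 4) = 0 at u ∈ {-4, 2, 3, 4}; ∂f/∂v = -30(v - 4)(v - 3)(v + 1)(v + 2) = 0 at v ∈ {-2, -1, 3, 4}.
The Hessian is diagonal: diag(f_uu, f_vv). Second derivatives: f_uu(-4)=-20160, f_uu(2)=720, f_uu(3)=-420, f_uu(4)=960; f_vv(-2)=900, f_vv(-1)=-600, f_vv(3)=600, f_vv(4)=-900.
Local maxima occur where both diagonal entries negative: (-4, -1), (-4, 4), (3, -1), (3, 4). Count: 4.

4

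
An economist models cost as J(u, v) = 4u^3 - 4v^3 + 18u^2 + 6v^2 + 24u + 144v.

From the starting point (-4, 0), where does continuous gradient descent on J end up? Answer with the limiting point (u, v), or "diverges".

diverges

J is separable, so gradient descent decouples: u follows -∂J/∂u, v follows -∂J/∂v.
∂J/∂u = 12(u + 1)(u + 2); at u=-4 this is 72, so u decreases.
∂J/∂v = -12(v - 4)(v + 3); at v=0 this is 144, so v decreases.
The u-coordinate has no critical point in that direction and runs off to infinity.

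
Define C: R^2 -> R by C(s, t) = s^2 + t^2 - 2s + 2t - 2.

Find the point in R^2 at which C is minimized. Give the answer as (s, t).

C(s,t) separates as P(s) + Q(t) − 2, so its minimum is min P + min Q − 2.
P'(s) = 2s - 2 vanishes at s ∈ {1}; Q'(t) = 2(t + 1) vanishes at t ∈ {-1}.
Local minima of P (where P''>0): P(1)=-1. Local minima of Q: Q(-1)=-1.
So the global minimum of C is P(1) + Q(-1) − 2 = -1 − 1 − 2 = -4, attained at (1, -1).

(1, -1)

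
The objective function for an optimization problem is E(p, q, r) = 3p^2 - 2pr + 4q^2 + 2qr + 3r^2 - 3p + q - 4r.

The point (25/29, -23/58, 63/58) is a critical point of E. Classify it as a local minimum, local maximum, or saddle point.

The Hessian is constant: H = [[6, 0, -2], [0, 8, 2], [-2, 2, 6]].
Leading principal minors: Δ₁ = 6, Δ₂ = 48, Δ₃ = 232.
All leading minors are positive, so H is positive definite: a local minimum.

local minimum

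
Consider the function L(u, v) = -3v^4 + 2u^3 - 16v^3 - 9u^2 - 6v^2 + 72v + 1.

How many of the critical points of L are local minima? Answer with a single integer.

L separates as a function of u plus a function of v, so ∇L=0 decouples.
∂L/∂u = 6u(u - 3) = 0 at u ∈ {0, 3}; ∂L/∂v = -12(v - 1)(v + 2)(v + 3) = 0 at v ∈ {-3, -2, 1}.
The Hessian is diagonal: diag(L_uu, L_vv). Second derivatives: L_uu(0)=-18, L_uu(3)=18; L_vv(-3)=-48, L_vv(-2)=36, L_vv(1)=-144.
Local minima occur where both diagonal entries positive: (3, -2). Count: 1.

1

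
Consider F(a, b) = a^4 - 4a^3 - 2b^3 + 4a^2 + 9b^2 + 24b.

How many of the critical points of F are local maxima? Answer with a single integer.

1

F separates as a function of a plus a function of b, so ∇F=0 decouples.
∂F/∂a = 4a(a - 2)(a - 1) = 0 at a ∈ {0, 1, 2}; ∂F/∂b = -6(b - 4)(b + 1) = 0 at b ∈ {-1, 4}.
The Hessian is diagonal: diag(F_aa, F_bb). Second derivatives: F_aa(0)=8, F_aa(1)=-4, F_aa(2)=8; F_bb(-1)=30, F_bb(4)=-30.
Local maxima occur where both diagonal entries negative: (1, 4). Count: 1.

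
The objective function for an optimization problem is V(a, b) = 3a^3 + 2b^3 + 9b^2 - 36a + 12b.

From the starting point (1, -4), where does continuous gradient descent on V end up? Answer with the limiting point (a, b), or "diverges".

V is separable, so gradient descent decouples: a follows -∂V/∂a, b follows -∂V/∂b.
∂V/∂a = 9(a - 2)(a + 2); at a=1 this is -27, so a increases.
∂V/∂b = 6(b + 1)(b + 2); at b=-4 this is 36, so b decreases.
The b-coordinate has no critical point in that direction and runs off to infinity.

diverges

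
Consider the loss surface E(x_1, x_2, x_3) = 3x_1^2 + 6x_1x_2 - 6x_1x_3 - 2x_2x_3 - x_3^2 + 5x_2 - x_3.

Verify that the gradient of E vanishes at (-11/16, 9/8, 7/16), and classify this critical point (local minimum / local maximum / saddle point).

∇E = (6x_1 + 6x_2 - 6x_3, 6x_1 - 2x_3 + 5, -6x_1 - 2x_2 - 2x_3 - 1); substituting (-11/16, 9/8, 7/16) gives ∇E = (0, 0, 0), so (-11/16, 9/8, 7/16) is indeed a critical point.
The Hessian is constant: H = [[6, 6, -6], [6, 0, -2], [-6, -2, -2]].
Leading principal minors: Δ₁ = 6, Δ₂ = -36, Δ₃ = 192.
The minors fit neither the all-positive nor the alternating-sign pattern, so H is indefinite: a saddle point.

saddle point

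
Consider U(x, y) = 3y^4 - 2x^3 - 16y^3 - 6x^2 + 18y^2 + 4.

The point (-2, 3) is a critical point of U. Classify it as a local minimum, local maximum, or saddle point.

The mixed partial ∂²U/∂x∂y is 0, so the Hessian at any point is diag(U_xx, U_yy) = diag(-12(x + 1), 12(3y^2 - 8y + 3)).
At (-2, 3): H = diag(12, 72).
Both eigenvalues are positive, so H is positive definite: a local minimum.

local minimum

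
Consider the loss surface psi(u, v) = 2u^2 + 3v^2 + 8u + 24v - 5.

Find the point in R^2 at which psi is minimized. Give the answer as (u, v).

psi(u,v) separates as P(u) + Q(v) − 5, so its minimum is min P + min Q − 5.
P'(u) = 4u + 8 vanishes at u ∈ {-2}; Q'(v) = 6v + 24 vanishes at v ∈ {-4}.
Local minima of P (where P''>0): P(-2)=-8. Local minima of Q: Q(-4)=-48.
So the global minimum of psi is P(-2) + Q(-4) − 5 = -8 − 48 − 5 = -61, attained at (-2, -4).

(-2, -4)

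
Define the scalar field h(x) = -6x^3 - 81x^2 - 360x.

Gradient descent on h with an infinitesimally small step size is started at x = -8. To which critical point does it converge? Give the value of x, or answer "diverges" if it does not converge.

-5

h'(x) = -18(x + 4)(x + 5), so h'(-8) = -216.
Gradient descent moves in the -h' direction, i.e. x is increasing.
The nearest critical point in that direction is x = -5, where h'' = 18 > 0 (a local minimum). The iterate converges there.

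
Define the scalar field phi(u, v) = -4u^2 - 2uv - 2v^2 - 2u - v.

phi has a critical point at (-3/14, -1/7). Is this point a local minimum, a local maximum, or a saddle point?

The Hessian of phi is constant: H = [[-8, -2], [-2, -4]].
det(H) = (-8)·(-4) − (-2)² = 28.
det(H) > 0 and tr(H) = -12 < 0, so H is negative definite and the point is a local maximum.

local maximum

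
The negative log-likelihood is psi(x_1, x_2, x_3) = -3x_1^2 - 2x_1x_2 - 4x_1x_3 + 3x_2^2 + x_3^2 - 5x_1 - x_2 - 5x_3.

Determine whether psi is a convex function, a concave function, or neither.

neither

psi is quadratic, so its Hessian is the constant matrix H = [[-6, -2, -4], [-2, 6, 0], [-4, 0, 2]].
Leading principal minors: -6, -40, -176.
Neither pattern holds ⇒ H is indefinite ⇒ neither convex nor concave.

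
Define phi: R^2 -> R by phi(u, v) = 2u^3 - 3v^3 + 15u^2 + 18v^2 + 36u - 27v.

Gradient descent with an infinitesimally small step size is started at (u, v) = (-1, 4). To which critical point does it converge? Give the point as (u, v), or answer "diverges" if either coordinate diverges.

phi is separable, so gradient descent decouples: u follows -∂phi/∂u, v follows -∂phi/∂v.
∂phi/∂u = 6(u + 2)(u + 3); at u=-1 this is 12, so u decreases.
∂phi/∂v = -9(v - 3)(v - 1); at v=4 this is -27, so v increases.
The v-coordinate has no critical point in that direction and runs off to infinity.

diverges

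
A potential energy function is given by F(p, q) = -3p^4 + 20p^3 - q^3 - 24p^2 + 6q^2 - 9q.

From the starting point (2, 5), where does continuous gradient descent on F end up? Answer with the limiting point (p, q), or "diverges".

F is separable, so gradient descent decouples: p follows -∂F/∂p, q follows -∂F/∂q.
∂F/∂p = -12p(p - 4)(p - 1); at p=2 this is 48, so p decreases.
∂F/∂q = -3(q - 3)(q - 1); at q=5 this is -24, so q increases.
The q-coordinate has no critical point in that direction and runs off to infinity.

diverges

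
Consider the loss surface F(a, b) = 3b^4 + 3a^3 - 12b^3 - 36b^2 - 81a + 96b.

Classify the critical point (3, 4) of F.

local minimum

The mixed partial ∂²F/∂a∂b is 0, so the Hessian at any point is diag(F_aa, F_bb) = diag(18a, 36(b^2 - 2b - 2)).
At (3, 4): H = diag(54, 216).
Both eigenvalues are positive, so H is positive definite: a local minimum.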